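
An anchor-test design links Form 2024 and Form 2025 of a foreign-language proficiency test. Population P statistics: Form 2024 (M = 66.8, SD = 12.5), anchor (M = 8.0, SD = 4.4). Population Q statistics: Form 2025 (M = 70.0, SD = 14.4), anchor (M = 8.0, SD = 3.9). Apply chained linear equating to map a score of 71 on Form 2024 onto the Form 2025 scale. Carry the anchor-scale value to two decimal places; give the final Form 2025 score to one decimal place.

75.5

Form 2024 → anchor (Population P): v = (4.4/12.5)(71 − 66.8) + 8.0 = 9.48
anchor → Form 2025 (Population Q): y = (14.4/3.9)(9.48 − 8.0) + 70.0 = 75.5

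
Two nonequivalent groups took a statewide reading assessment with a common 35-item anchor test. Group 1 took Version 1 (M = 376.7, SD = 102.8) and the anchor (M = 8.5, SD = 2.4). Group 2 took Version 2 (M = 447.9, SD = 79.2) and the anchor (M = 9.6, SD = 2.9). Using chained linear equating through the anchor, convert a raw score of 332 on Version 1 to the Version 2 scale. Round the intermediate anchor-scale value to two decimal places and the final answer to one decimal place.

Version 1 → anchor (Group 1): v = (2.4/102.8)(332 − 376.7) + 8.5 = 7.46
anchor → Version 2 (Group 2): y = (79.2/2.9)(7.46 − 9.6) + 447.9 = 389.5

389.5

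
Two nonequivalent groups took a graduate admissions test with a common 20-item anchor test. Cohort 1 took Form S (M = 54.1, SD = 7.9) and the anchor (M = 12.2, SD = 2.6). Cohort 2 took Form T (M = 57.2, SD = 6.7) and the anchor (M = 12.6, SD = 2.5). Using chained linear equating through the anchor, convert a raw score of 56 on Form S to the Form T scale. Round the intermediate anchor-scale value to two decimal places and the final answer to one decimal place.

57.8

Form S → anchor (Cohort 1): v = (2.6/7.9)(56 − 54.1) + 12.2 = 12.83
anchor → Form T (Cohort 2): y = (6.7/2.5)(12.83 − 12.6) + 57.2 = 57.8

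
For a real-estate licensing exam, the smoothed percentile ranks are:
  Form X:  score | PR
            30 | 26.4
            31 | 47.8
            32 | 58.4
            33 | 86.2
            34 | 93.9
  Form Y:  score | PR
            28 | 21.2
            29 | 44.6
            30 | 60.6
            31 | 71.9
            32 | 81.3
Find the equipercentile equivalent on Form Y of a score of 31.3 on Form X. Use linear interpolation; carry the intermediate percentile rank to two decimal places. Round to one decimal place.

PR of 31.3 on Form X: 47.8 + (31.3 − 31)/(32 − 31) × (58.4 − 47.8) = 50.98
On Form Y, PR 50.98 falls between score 29 (PR 44.6) and 30 (PR 60.6).
Interpolate: 29 + (50.98 − 44.6)/(60.6 − 44.6) × (30 − 29) = 29.4

29.4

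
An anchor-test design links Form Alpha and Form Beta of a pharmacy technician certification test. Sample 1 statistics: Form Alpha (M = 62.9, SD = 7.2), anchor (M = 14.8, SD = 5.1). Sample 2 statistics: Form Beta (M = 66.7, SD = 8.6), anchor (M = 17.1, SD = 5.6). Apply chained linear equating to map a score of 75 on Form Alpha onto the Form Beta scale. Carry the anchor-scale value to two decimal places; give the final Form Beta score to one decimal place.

Form Alpha → anchor (Sample 1): v = (5.1/7.2)(75 − 62.9) + 14.8 = 23.37
anchor → Form Beta (Sample 2): y = (8.6/5.6)(23.37 − 17.1) + 66.7 = 76.3

76.3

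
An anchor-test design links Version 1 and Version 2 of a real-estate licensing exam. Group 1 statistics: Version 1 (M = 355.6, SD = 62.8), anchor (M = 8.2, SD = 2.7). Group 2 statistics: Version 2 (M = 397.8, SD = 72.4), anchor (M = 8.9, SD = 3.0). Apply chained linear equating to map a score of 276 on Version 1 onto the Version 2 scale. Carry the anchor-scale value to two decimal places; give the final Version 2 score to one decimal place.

Version 1 → anchor (Group 1): v = (2.7/62.8)(276 − 355.6) + 8.2 = 4.78
anchor → Version 2 (Group 2): y = (72.4/3.0)(4.78 − 8.9) + 397.8 = 298.4

298.4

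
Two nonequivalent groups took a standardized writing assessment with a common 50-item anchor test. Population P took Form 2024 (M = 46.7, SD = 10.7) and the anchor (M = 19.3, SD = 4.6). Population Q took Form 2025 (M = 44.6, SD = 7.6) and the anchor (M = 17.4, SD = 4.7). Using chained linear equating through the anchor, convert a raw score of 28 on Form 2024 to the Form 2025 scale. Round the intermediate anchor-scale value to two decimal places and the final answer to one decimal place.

34.7

Form 2024 → anchor (Population P): v = (4.6/10.7)(28 − 46.7) + 19.3 = 11.26
anchor → Form 2025 (Population Q): y = (7.6/4.7)(11.26 − 17.4) + 44.6 = 34.7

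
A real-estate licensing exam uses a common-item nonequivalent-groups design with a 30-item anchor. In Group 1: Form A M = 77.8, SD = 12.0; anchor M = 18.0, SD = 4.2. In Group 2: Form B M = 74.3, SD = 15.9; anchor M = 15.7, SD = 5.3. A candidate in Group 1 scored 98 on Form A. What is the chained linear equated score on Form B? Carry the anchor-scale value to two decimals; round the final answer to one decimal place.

Form A → anchor (Group 1): v = (4.2/12.0)(98 − 77.8) + 18.0 = 25.07
anchor → Form B (Group 2): y = (15.9/5.3)(25.07 − 15.7) + 74.3 = 102.4

102.4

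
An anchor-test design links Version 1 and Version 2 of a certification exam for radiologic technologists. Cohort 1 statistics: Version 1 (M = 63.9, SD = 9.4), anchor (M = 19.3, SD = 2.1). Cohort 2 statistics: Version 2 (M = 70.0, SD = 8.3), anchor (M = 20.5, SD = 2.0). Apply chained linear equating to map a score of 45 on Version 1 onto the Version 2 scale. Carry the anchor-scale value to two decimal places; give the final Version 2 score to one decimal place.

Version 1 → anchor (Cohort 1): v = (2.1/9.4)(45 − 63.9) + 19.3 = 15.08
anchor → Version 2 (Cohort 2): y = (8.3/2.0)(15.08 − 20.5) + 70.0 = 47.5

47.5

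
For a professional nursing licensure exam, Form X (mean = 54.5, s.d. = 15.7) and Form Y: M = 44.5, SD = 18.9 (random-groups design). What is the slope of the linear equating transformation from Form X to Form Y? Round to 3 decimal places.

1.204

A = SD_Y / SD_X = 18.9 / 15.7 = 1.204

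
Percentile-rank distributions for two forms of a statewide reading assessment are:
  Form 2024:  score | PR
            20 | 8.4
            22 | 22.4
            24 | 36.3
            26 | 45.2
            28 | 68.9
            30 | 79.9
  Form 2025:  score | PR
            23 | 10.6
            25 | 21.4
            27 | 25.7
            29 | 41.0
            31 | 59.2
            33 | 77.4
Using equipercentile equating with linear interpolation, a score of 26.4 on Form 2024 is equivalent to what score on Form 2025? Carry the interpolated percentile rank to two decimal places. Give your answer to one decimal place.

30.0

PR of 26.4 on Form 2024: 45.2 + (26.4 − 26)/(28 − 26) × (68.9 − 45.2) = 49.94
On Form 2025, PR 49.94 falls between score 29 (PR 41.0) and 31 (PR 59.2).
Interpolate: 29 + (49.94 − 41.0)/(59.2 − 41.0) × (31 − 29) = 30.0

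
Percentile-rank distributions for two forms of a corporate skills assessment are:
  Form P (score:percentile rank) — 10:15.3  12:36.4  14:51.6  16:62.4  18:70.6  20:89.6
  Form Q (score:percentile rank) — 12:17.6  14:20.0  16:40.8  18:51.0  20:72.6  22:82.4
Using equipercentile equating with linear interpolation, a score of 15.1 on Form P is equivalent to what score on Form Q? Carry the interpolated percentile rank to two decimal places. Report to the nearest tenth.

18.6

PR of 15.1 on Form P: 51.6 + (15.1 − 14)/(16 − 14) × (62.4 − 51.6) = 57.54
On Form Q, PR 57.54 falls between score 18 (PR 51.0) and 20 (PR 72.6).
Interpolate: 18 + (57.54 − 51.0)/(72.6 − 51.0) × (20 − 18) = 18.6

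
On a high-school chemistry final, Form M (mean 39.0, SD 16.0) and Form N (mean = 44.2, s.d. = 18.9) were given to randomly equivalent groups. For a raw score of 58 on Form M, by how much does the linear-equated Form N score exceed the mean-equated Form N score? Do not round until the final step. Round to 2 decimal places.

3.44

Mean-equated: 58 + (44.2 − 39.0) = 63.20
Linear-equated: (18.9/16.0)(58 − 39.0) + 44.2 = 66.644
Difference = 66.644 − 63.20 = 3.44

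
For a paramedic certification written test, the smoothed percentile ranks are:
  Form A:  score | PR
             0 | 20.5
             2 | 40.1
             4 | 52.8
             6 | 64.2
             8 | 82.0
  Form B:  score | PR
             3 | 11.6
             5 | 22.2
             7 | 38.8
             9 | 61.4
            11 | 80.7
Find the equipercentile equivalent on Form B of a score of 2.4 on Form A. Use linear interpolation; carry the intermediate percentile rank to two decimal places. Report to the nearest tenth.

PR of 2.4 on Form A: 40.1 + (2.4 − 2)/(4 − 2) × (52.8 − 40.1) = 42.64
On Form B, PR 42.64 falls between score 7 (PR 38.8) and 9 (PR 61.4).
Interpolate: 7 + (42.64 − 38.8)/(61.4 − 38.8) × (9 − 7) = 7.3

7.3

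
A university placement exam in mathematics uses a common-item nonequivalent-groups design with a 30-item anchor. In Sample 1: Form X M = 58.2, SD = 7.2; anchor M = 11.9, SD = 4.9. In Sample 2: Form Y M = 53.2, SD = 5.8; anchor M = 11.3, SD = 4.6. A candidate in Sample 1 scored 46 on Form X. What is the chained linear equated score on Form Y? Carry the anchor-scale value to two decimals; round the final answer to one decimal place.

43.5

Form X → anchor (Sample 1): v = (4.9/7.2)(46 − 58.2) + 11.9 = 3.60
anchor → Form Y (Sample 2): y = (5.8/4.6)(3.60 − 11.3) + 53.2 = 43.5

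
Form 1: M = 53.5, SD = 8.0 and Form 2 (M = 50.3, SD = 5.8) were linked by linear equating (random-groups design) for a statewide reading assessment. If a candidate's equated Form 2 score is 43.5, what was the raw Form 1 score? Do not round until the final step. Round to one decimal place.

44.1

Invert y = (SD_Y/SD_X)(x − M_X) + M_Y:
x = (SD_X/SD_Y)(y − M_Y) + M_X = (8.0/5.8)(43.5 − 50.3) + 53.5
x = 1.379310 × -6.800 + 53.5 = 44.1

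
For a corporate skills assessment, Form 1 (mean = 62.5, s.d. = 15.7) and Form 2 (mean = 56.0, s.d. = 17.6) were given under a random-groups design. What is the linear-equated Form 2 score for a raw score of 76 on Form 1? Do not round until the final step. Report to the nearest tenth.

Linear equating: y = (SD_Y/SD_X)(x − M_X) + M_Y
y = (17.6/15.7)(76 − 62.5) + 56.0
y = 1.121019 × 13.5 + 56.0 = 15.1338 + 56.0 = 71.1

71.1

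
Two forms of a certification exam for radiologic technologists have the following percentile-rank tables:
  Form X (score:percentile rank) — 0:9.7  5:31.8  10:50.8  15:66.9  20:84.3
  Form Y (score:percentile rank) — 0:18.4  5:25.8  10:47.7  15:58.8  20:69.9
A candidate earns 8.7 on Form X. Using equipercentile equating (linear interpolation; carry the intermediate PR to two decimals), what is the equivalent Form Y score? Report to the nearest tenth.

9.6

PR of 8.7 on Form X: 31.8 + (8.7 − 5)/(10 − 5) × (50.8 − 31.8) = 45.86
On Form Y, PR 45.86 falls between score 5 (PR 25.8) and 10 (PR 47.7).
Interpolate: 5 + (45.86 − 25.8)/(47.7 − 25.8) × (10 − 5) = 9.6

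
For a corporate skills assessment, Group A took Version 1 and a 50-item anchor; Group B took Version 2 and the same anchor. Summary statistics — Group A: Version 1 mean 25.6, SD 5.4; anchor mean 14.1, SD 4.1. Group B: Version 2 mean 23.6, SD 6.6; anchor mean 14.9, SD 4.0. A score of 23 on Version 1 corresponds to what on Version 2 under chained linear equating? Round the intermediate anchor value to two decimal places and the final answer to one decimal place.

Version 1 → anchor (Group A): v = (4.1/5.4)(23 − 25.6) + 14.1 = 12.13
anchor → Version 2 (Group B): y = (6.6/4.0)(12.13 − 14.9) + 23.6 = 19.0

19.0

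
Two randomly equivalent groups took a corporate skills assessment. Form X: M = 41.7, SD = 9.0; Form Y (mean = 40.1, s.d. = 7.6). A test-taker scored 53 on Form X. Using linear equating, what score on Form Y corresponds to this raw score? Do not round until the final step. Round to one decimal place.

Linear equating: y = (SD_Y/SD_X)(x − M_X) + M_Y
y = (7.6/9.0)(53 − 41.7) + 40.1
y = 0.844444 × 11.3 + 40.1 = 9.5422 + 40.1 = 49.6

49.6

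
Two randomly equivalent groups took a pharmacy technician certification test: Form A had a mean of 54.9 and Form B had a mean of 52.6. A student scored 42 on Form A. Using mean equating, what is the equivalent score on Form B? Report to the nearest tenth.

Mean equating: y = x + (M_Y − M_X) = 42 + (52.6 − 54.9) = 39.7

39.7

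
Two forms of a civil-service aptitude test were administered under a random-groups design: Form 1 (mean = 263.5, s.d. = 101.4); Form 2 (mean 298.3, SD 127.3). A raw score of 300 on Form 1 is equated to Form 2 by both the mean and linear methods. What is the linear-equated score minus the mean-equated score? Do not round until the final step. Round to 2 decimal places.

9.32

Mean-equated: 300 + (298.3 − 263.5) = 334.80
Linear-equated: (127.3/101.4)(300 − 263.5) + 298.3 = 344.123
Difference = 344.123 − 334.80 = 9.32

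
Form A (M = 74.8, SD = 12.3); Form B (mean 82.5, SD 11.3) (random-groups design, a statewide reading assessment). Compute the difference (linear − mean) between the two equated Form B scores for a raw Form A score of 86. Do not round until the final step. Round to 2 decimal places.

Mean-equated: 86 + (82.5 − 74.8) = 93.70
Linear-equated: (11.3/12.3)(86 − 74.8) + 82.5 = 92.789
Difference = 92.789 − 93.70 = -0.91

-0.91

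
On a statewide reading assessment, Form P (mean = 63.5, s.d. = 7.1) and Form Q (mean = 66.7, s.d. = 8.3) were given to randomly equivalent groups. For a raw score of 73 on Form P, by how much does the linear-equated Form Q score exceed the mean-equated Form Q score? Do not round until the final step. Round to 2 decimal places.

Mean-equated: 73 + (66.7 − 63.5) = 76.20
Linear-equated: (8.3/7.1)(73 − 63.5) + 66.7 = 77.806
Difference = 77.806 − 76.20 = 1.61

1.61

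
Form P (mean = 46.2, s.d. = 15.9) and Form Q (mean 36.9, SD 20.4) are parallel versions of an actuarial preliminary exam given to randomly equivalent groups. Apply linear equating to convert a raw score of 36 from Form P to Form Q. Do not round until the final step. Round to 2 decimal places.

Linear equating: y = (SD_Y/SD_X)(x − M_X) + M_Y
y = (20.4/15.9)(36 − 46.2) + 36.9
y = 1.283019 × -10.2 + 36.9 = -13.0868 + 36.9 = 23.81

23.81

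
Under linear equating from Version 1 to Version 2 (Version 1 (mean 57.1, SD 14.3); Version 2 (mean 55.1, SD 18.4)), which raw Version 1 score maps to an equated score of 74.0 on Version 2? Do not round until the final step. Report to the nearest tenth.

Invert y = (SD_Y/SD_X)(x − M_X) + M_Y:
x = (SD_X/SD_Y)(y − M_Y) + M_X = (14.3/18.4)(74.0 − 55.1) + 57.1
x = 0.777174 × 18.900 + 57.1 = 71.8

71.8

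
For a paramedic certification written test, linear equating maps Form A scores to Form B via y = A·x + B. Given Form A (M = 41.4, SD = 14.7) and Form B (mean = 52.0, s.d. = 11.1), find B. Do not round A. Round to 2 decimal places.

A = SD_Y / SD_X = 11.1 / 14.7 = 0.755102
B = M_Y − A·M_X = 52.0 − 0.755102 × 41.4 = 20.74

20.74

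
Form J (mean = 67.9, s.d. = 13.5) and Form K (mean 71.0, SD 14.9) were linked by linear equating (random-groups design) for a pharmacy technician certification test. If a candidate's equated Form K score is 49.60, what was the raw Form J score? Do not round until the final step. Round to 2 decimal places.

Invert y = (SD_Y/SD_X)(x − M_X) + M_Y:
x = (SD_X/SD_Y)(y − M_Y) + M_X = (13.5/14.9)(49.60 − 71.0) + 67.9
x = 0.906040 × -21.400 + 67.9 = 48.51

48.51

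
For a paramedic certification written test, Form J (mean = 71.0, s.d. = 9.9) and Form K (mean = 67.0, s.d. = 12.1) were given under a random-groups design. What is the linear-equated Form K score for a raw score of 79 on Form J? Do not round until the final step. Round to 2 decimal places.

76.78

Linear equating: y = (SD_Y/SD_X)(x − M_X) + M_Y
y = (12.1/9.9)(79 − 71.0) + 67.0
y = 1.222222 × 8.0 + 67.0 = 9.7778 + 67.0 = 76.78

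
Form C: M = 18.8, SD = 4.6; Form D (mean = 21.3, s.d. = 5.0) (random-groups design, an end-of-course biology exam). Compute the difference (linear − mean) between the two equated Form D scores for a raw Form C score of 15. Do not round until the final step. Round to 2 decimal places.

-0.33

Mean-equated: 15 + (21.3 − 18.8) = 17.50
Linear-equated: (5.0/4.6)(15 − 18.8) + 21.3 = 17.170
Difference = 17.170 − 17.50 = -0.33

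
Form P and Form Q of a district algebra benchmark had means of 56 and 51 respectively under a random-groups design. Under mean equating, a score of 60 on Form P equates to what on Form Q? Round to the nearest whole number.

Mean equating: y = x + (M_Y − M_X) = 60 + (51 − 56) = 55

55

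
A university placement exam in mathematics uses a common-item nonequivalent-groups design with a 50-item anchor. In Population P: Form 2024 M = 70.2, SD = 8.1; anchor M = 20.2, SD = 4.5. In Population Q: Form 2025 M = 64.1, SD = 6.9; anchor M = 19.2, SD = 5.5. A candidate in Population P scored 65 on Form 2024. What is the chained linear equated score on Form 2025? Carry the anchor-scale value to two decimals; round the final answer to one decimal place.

61.7

Form 2024 → anchor (Population P): v = (4.5/8.1)(65 − 70.2) + 20.2 = 17.31
anchor → Form 2025 (Population Q): y = (6.9/5.5)(17.31 − 19.2) + 64.1 = 61.7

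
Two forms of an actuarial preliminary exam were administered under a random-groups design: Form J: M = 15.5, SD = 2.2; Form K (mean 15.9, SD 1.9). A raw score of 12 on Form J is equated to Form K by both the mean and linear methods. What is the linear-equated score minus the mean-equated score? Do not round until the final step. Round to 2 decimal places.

0.48

Mean-equated: 12 + (15.9 − 15.5) = 12.40
Linear-equated: (1.9/2.2)(12 − 15.5) + 15.9 = 12.877
Difference = 12.877 − 12.40 = 0.48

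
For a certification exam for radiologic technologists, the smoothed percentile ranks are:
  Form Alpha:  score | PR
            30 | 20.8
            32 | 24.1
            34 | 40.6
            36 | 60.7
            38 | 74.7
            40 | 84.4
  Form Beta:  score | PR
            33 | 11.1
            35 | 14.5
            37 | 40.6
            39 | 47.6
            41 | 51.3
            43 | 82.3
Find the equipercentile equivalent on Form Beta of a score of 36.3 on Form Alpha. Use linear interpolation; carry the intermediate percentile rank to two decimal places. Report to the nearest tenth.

PR of 36.3 on Form Alpha: 60.7 + (36.3 − 36)/(38 − 36) × (74.7 − 60.7) = 62.80
On Form Beta, PR 62.80 falls between score 41 (PR 51.3) and 43 (PR 82.3).
Interpolate: 41 + (62.80 − 51.3)/(82.3 − 51.3) × (43 − 41) = 41.7

41.7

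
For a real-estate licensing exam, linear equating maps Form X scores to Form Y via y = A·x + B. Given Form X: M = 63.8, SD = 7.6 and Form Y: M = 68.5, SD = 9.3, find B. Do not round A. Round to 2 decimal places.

A = SD_Y / SD_X = 9.3 / 7.6 = 1.223684
B = M_Y − A·M_X = 68.5 − 1.223684 × 63.8 = -9.57

-9.57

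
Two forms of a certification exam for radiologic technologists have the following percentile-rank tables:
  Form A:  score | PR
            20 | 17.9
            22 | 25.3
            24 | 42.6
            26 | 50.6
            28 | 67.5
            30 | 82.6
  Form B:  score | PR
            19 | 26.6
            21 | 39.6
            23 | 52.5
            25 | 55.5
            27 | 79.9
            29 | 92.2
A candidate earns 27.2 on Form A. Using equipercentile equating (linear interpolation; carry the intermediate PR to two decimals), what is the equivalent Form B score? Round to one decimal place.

25.4

PR of 27.2 on Form A: 50.6 + (27.2 − 26)/(28 − 26) × (67.5 − 50.6) = 60.74
On Form B, PR 60.74 falls between score 25 (PR 55.5) and 27 (PR 79.9).
Interpolate: 25 + (60.74 − 55.5)/(79.9 − 55.5) × (27 − 25) = 25.4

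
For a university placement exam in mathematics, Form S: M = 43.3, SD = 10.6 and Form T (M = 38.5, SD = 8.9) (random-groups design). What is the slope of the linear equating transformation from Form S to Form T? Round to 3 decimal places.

0.840

A = SD_Y / SD_X = 8.9 / 10.6 = 0.840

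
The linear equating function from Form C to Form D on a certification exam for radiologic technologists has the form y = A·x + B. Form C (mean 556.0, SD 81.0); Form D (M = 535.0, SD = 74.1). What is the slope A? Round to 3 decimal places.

0.915

A = SD_Y / SD_X = 74.1 / 81.0 = 0.915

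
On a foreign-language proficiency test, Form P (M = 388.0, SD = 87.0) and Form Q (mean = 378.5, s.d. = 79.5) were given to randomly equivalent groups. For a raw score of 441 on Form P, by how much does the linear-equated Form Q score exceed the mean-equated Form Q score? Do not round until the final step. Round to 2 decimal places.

-4.57

Mean-equated: 441 + (378.5 − 388.0) = 431.50
Linear-equated: (79.5/87.0)(441 − 388.0) + 378.5 = 426.931
Difference = 426.931 − 431.50 = -4.57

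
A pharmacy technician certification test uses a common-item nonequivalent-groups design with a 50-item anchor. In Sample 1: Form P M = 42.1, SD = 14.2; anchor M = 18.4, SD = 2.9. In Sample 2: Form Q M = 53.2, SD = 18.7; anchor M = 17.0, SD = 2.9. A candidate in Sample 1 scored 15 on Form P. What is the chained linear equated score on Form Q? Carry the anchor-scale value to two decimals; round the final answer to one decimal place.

26.6

Form P → anchor (Sample 1): v = (2.9/14.2)(15 − 42.1) + 18.4 = 12.87
anchor → Form Q (Sample 2): y = (18.7/2.9)(12.87 − 17.0) + 53.2 = 26.6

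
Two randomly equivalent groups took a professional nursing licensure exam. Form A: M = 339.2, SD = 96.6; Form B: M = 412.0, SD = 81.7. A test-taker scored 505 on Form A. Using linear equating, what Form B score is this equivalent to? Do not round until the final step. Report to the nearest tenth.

Linear equating: y = (SD_Y/SD_X)(x − M_X) + M_Y
y = (81.7/96.6)(505 − 339.2) + 412.0
y = 0.845756 × 165.8 + 412.0 = 140.2263 + 412.0 = 552.2

552.2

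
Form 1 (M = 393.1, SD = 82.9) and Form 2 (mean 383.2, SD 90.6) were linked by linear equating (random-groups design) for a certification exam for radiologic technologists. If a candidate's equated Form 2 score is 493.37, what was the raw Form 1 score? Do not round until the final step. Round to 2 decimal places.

Invert y = (SD_Y/SD_X)(x − M_X) + M_Y:
x = (SD_X/SD_Y)(y − M_Y) + M_X = (82.9/90.6)(493.37 − 383.2) + 393.1
x = 0.915011 × 110.170 + 393.1 = 493.91

493.91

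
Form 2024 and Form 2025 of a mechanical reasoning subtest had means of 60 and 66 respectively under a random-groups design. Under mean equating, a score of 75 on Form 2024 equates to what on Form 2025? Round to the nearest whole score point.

81

Mean equating: y = x + (M_Y − M_X) = 75 + (66 − 60) = 81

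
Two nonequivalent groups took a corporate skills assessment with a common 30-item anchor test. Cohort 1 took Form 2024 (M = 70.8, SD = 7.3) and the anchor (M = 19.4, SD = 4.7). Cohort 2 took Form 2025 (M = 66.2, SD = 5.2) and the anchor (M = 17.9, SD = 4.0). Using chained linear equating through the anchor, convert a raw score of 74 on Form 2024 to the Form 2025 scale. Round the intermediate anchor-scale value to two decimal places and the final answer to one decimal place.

Form 2024 → anchor (Cohort 1): v = (4.7/7.3)(74 − 70.8) + 19.4 = 21.46
anchor → Form 2025 (Cohort 2): y = (5.2/4.0)(21.46 − 17.9) + 66.2 = 70.8

70.8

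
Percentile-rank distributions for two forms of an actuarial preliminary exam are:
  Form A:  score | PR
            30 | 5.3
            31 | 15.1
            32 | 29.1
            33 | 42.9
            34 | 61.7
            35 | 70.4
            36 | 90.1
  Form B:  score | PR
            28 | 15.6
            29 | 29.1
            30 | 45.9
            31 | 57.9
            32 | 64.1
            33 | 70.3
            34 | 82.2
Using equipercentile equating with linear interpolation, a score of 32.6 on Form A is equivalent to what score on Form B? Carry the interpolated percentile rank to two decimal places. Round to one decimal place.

29.5

PR of 32.6 on Form A: 29.1 + (32.6 − 32)/(33 − 32) × (42.9 − 29.1) = 37.38
On Form B, PR 37.38 falls between score 29 (PR 29.1) and 30 (PR 45.9).
Interpolate: 29 + (37.38 − 29.1)/(45.9 − 29.1) × (30 − 29) = 29.5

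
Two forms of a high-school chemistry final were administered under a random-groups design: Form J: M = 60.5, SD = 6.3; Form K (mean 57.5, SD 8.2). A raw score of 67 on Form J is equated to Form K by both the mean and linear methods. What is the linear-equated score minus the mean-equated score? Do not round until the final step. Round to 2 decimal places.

Mean-equated: 67 + (57.5 − 60.5) = 64.00
Linear-equated: (8.2/6.3)(67 − 60.5) + 57.5 = 65.960
Difference = 65.960 − 64.00 = 1.96

1.96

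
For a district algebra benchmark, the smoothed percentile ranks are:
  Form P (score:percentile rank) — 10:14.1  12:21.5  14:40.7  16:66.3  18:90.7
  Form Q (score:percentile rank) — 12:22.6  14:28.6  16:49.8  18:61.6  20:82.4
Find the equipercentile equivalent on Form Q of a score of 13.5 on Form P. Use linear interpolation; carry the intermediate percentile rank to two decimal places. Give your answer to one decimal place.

PR of 13.5 on Form P: 21.5 + (13.5 − 12)/(14 − 12) × (40.7 − 21.5) = 35.90
On Form Q, PR 35.90 falls between score 14 (PR 28.6) and 16 (PR 49.8).
Interpolate: 14 + (35.90 − 28.6)/(49.8 − 28.6) × (16 − 14) = 14.7

14.7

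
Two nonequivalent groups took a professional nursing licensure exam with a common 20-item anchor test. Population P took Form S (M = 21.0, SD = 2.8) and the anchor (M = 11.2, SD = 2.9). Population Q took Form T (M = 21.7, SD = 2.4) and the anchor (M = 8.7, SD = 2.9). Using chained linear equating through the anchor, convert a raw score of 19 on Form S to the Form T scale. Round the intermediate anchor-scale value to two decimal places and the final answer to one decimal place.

Form S → anchor (Population P): v = (2.9/2.8)(19 − 21.0) + 11.2 = 9.13
anchor → Form T (Population Q): y = (2.4/2.9)(9.13 − 8.7) + 21.7 = 22.1

22.1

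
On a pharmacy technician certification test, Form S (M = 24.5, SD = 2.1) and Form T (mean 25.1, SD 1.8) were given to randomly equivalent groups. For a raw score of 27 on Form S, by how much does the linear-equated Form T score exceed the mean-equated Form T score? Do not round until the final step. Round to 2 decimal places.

-0.36

Mean-equated: 27 + (25.1 − 24.5) = 27.60
Linear-equated: (1.8/2.1)(27 − 24.5) + 25.1 = 27.243
Difference = 27.243 − 27.60 = -0.36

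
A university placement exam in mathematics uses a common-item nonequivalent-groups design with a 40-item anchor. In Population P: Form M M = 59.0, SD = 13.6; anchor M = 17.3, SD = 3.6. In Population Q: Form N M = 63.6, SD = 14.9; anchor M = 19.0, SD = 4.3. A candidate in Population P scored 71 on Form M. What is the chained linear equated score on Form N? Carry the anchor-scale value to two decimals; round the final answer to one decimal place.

Form M → anchor (Population P): v = (3.6/13.6)(71 − 59.0) + 17.3 = 20.48
anchor → Form N (Population Q): y = (14.9/4.3)(20.48 − 19.0) + 63.6 = 68.7

68.7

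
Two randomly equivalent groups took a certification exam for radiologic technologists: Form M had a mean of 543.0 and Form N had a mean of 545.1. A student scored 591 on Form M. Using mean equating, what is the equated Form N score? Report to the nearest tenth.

Mean equating: y = x + (M_Y − M_X) = 591 + (545.1 − 543.0) = 593.1

593.1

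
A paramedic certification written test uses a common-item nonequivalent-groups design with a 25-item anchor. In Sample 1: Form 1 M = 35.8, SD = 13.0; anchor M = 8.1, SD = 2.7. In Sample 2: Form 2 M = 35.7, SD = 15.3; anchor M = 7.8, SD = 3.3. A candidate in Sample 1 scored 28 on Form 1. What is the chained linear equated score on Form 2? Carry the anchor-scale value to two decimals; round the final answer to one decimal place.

Form 1 → anchor (Sample 1): v = (2.7/13.0)(28 − 35.8) + 8.1 = 6.48
anchor → Form 2 (Sample 2): y = (15.3/3.3)(6.48 − 7.8) + 35.7 = 29.6

29.6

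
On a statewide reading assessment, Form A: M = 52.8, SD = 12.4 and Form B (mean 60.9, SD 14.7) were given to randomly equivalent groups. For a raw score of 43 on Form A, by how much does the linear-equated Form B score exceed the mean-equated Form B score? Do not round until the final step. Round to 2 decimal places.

-1.82

Mean-equated: 43 + (60.9 − 52.8) = 51.10
Linear-equated: (14.7/12.4)(43 − 52.8) + 60.9 = 49.282
Difference = 49.282 − 51.10 = -1.82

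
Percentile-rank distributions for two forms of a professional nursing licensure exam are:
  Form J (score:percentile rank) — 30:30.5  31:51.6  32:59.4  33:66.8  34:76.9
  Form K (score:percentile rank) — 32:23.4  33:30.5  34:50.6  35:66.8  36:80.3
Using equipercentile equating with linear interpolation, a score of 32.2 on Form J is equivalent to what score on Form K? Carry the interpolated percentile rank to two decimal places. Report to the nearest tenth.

PR of 32.2 on Form J: 59.4 + (32.2 − 32)/(33 − 32) × (66.8 − 59.4) = 60.88
On Form K, PR 60.88 falls between score 34 (PR 50.6) and 35 (PR 66.8).
Interpolate: 34 + (60.88 − 50.6)/(66.8 − 50.6) × (35 − 34) = 34.6

34.6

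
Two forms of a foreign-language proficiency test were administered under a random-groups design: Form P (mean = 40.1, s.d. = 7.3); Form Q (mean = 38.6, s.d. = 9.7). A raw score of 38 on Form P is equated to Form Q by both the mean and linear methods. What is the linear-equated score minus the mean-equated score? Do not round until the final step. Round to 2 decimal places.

Mean-equated: 38 + (38.6 − 40.1) = 36.50
Linear-equated: (9.7/7.3)(38 − 40.1) + 38.6 = 35.810
Difference = 35.810 − 36.50 = -0.69

-0.69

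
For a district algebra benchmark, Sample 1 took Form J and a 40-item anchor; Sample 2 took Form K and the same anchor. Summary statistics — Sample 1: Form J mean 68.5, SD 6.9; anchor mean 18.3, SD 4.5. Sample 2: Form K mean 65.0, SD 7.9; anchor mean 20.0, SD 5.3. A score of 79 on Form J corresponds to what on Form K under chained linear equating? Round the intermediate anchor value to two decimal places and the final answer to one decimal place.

Form J → anchor (Sample 1): v = (4.5/6.9)(79 − 68.5) + 18.3 = 25.15
anchor → Form K (Sample 2): y = (7.9/5.3)(25.15 − 20.0) + 65.0 = 72.7

72.7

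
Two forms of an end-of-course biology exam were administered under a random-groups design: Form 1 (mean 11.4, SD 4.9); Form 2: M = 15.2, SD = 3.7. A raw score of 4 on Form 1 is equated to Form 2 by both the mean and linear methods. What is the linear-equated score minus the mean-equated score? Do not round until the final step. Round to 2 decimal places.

Mean-equated: 4 + (15.2 − 11.4) = 7.80
Linear-equated: (3.7/4.9)(4 − 11.4) + 15.2 = 9.612
Difference = 9.612 − 7.80 = 1.81

1.81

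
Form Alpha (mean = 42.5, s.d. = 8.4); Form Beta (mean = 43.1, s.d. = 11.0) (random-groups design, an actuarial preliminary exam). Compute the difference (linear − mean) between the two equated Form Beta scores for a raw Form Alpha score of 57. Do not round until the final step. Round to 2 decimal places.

Mean-equated: 57 + (43.1 − 42.5) = 57.60
Linear-equated: (11.0/8.4)(57 − 42.5) + 43.1 = 62.088
Difference = 62.088 − 57.60 = 4.49

4.49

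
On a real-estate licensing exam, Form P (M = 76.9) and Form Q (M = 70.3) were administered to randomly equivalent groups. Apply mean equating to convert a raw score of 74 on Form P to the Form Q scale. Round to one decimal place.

67.4

Mean equating: y = x + (M_Y − M_X) = 74 + (70.3 − 76.9) = 67.4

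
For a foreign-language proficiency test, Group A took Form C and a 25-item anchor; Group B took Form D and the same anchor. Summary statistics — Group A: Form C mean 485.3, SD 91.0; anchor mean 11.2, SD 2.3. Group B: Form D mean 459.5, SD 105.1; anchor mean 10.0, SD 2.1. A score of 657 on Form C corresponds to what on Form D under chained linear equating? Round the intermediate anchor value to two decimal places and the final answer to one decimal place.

Form C → anchor (Group A): v = (2.3/91.0)(657 − 485.3) + 11.2 = 15.54
anchor → Form D (Group B): y = (105.1/2.1)(15.54 − 10.0) + 459.5 = 736.8

736.8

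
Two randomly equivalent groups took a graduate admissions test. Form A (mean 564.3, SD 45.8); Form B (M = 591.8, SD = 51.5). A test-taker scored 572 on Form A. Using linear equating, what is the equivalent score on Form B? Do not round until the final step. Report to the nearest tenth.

600.5

Linear equating: y = (SD_Y/SD_X)(x − M_X) + M_Y
y = (51.5/45.8)(572 − 564.3) + 591.8
y = 1.124454 × 7.7 + 591.8 = 8.6583 + 591.8 = 600.5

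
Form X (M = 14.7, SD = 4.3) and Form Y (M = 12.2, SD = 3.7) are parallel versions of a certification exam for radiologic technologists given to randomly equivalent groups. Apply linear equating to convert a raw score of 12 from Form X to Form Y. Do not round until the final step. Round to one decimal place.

9.9

Linear equating: y = (SD_Y/SD_X)(x − M_X) + M_Y
y = (3.7/4.3)(12 − 14.7) + 12.2
y = 0.860465 × -2.7 + 12.2 = -2.3233 + 12.2 = 9.9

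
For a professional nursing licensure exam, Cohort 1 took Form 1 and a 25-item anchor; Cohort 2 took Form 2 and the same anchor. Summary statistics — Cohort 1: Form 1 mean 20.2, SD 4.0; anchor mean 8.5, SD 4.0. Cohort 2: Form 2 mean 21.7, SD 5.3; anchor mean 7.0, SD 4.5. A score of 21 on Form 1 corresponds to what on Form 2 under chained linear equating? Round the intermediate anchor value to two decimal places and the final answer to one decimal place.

24.4

Form 1 → anchor (Cohort 1): v = (4.0/4.0)(21 − 20.2) + 8.5 = 9.30
anchor → Form 2 (Cohort 2): y = (5.3/4.5)(9.30 − 7.0) + 21.7 = 24.4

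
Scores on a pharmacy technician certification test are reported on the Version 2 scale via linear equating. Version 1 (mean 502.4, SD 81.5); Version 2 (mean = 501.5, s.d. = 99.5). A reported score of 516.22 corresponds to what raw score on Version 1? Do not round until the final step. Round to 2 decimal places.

514.46

Invert y = (SD_Y/SD_X)(x − M_X) + M_Y:
x = (SD_X/SD_Y)(y − M_Y) + M_X = (81.5/99.5)(516.22 − 501.5) + 502.4
x = 0.819095 × 14.720 + 502.4 = 514.46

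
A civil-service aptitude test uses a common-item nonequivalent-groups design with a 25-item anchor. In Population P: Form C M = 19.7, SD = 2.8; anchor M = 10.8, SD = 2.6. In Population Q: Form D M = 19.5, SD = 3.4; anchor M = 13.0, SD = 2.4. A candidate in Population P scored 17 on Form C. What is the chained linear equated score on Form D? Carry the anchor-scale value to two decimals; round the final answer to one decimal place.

12.8

Form C → anchor (Population P): v = (2.6/2.8)(17 − 19.7) + 10.8 = 8.29
anchor → Form D (Population Q): y = (3.4/2.4)(8.29 − 13.0) + 19.5 = 12.8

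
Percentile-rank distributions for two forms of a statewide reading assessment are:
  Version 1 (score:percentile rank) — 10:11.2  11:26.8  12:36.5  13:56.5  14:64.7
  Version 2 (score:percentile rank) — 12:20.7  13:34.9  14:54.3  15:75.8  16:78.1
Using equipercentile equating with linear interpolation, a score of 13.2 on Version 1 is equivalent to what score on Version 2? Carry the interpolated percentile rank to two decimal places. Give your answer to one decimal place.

PR of 13.2 on Version 1: 56.5 + (13.2 − 13)/(14 − 13) × (64.7 − 56.5) = 58.14
On Version 2, PR 58.14 falls between score 14 (PR 54.3) and 15 (PR 75.8).
Interpolate: 14 + (58.14 − 54.3)/(75.8 − 54.3) × (15 − 14) = 14.2

14.2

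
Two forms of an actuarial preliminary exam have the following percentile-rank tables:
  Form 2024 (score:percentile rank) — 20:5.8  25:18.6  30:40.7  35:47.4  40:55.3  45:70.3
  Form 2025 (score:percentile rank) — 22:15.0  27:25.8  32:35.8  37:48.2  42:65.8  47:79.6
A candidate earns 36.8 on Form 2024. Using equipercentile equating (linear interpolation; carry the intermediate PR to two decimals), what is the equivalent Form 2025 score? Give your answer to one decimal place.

37.6

PR of 36.8 on Form 2024: 47.4 + (36.8 − 35)/(40 − 35) × (55.3 − 47.4) = 50.24
On Form 2025, PR 50.24 falls between score 37 (PR 48.2) and 42 (PR 65.8).
Interpolate: 37 + (50.24 − 48.2)/(65.8 − 48.2) × (42 − 37) = 37.6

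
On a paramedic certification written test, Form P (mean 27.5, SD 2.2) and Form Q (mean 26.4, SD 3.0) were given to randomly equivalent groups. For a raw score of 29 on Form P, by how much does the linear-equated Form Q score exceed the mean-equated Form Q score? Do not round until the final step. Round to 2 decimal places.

0.55

Mean-equated: 29 + (26.4 − 27.5) = 27.90
Linear-equated: (3.0/2.2)(29 − 27.5) + 26.4 = 28.445
Difference = 28.445 − 27.90 = 0.55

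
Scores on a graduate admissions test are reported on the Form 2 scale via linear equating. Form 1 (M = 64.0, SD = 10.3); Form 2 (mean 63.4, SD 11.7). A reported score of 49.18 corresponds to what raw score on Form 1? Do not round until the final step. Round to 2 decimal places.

Invert y = (SD_Y/SD_X)(x − M_X) + M_Y:
x = (SD_X/SD_Y)(y − M_Y) + M_X = (10.3/11.7)(49.18 − 63.4) + 64.0
x = 0.880342 × -14.220 + 64.0 = 51.48

51.48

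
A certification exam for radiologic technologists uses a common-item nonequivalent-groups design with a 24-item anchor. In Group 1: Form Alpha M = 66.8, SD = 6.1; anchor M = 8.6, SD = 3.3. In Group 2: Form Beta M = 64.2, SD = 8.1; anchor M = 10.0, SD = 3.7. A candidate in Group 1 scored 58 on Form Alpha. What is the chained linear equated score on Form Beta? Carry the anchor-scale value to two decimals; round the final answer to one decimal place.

50.7

Form Alpha → anchor (Group 1): v = (3.3/6.1)(58 − 66.8) + 8.6 = 3.84
anchor → Form Beta (Group 2): y = (8.1/3.7)(3.84 − 10.0) + 64.2 = 50.7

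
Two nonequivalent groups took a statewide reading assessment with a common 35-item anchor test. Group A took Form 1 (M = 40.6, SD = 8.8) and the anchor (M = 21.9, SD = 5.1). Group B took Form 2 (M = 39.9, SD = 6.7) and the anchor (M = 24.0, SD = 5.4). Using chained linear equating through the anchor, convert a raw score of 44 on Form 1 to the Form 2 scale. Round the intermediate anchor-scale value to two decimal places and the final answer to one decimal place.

39.7

Form 1 → anchor (Group A): v = (5.1/8.8)(44 − 40.6) + 21.9 = 23.87
anchor → Form 2 (Group B): y = (6.7/5.4)(23.87 − 24.0) + 39.9 = 39.7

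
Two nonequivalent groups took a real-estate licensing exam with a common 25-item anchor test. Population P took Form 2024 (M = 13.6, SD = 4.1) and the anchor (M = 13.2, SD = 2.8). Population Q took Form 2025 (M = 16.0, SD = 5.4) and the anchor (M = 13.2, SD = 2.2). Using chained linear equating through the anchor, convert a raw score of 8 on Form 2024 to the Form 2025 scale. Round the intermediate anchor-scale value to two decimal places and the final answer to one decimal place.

Form 2024 → anchor (Population P): v = (2.8/4.1)(8 − 13.6) + 13.2 = 9.38
anchor → Form 2025 (Population Q): y = (5.4/2.2)(9.38 − 13.2) + 16.0 = 6.6

6.6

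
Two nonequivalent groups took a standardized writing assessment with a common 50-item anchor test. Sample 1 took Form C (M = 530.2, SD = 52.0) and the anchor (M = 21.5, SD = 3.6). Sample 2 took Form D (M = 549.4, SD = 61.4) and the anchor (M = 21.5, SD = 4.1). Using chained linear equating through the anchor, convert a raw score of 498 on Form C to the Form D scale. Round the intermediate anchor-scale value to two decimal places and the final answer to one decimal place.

516.0

Form C → anchor (Sample 1): v = (3.6/52.0)(498 − 530.2) + 21.5 = 19.27
anchor → Form D (Sample 2): y = (61.4/4.1)(19.27 − 21.5) + 549.4 = 516.0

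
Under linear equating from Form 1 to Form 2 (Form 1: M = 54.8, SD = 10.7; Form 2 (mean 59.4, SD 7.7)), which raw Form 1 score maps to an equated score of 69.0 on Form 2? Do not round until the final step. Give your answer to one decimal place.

68.1

Invert y = (SD_Y/SD_X)(x − M_X) + M_Y:
x = (SD_X/SD_Y)(y − M_Y) + M_X = (10.7/7.7)(69.0 − 59.4) + 54.8
x = 1.389610 × 9.600 + 54.8 = 68.1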